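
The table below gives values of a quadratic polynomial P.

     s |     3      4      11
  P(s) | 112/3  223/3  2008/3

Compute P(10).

Write P(s) = as^2 + bs + c. Substituting each data point gives a linear system:
  9a + 3b + c = 112/3
  16a + 4b + c = 223/3
  121a + 11b + c = 2008/3
Solving the system yields a = 6, b = -5, c = -5/3.
So P(s) = 6s^2 - 5s - 5/3.
Then P(10) = 1645/3.

1645/3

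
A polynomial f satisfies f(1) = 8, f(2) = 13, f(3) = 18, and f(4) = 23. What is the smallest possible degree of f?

1

Forward differences of the values at x = 1, 2, 3, 4:
  f  : 8  13  18  23
  Δ  : 5  5  5
  Δ^2: 0  0
  Δ^3: 0
The first differences are constant (5) and nonzero, while all higher differences vanish, so the minimal degree is 1.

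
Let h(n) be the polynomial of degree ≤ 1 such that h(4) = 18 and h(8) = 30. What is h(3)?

Write h(n) = an + b. Substituting each data point gives a linear system:
  4a + b = 18
  8a + b = 30
Solving the system yields a = 3, b = 6.
So h(n) = 3n + 6.
Then h(3) = 15.

15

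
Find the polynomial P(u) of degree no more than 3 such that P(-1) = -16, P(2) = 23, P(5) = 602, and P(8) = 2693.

Write P(u) = au^3 + bu^2 + cu + d. Substituting each data point gives a linear system:
  -a + b - c + d = -16
  8a + 4b + 2c + d = 23
  125a + 25b + 5c + d = 602
  512a + 64b + 8c + d = 2693
Solving the system yields a = 6, b = -6, c = 1, d = -3.
So P(u) = 6u^3 - 6u^2 + u - 3.
Check: P(8) = 2693. ✓

P(u) = 6u^3 - 6u^2 + u - 3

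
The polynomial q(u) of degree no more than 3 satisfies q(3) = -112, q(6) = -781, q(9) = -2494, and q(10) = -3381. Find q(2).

Using the Lagrange interpolation formula with nodes 3, 6, 9, 10:
  L_0(u) = (u - 6)(u - 9)(u - 10) / -126
  L_1(u) = (u - 3)(u - 9)(u - 10) / 36
  L_2(u) = (u - 3)(u - 6)(u - 10) / -18
  L_3(u) = (u - 3)(u - 6)(u - 9) / 28
Then q(u) = -112·L_0(u) - 781·L_1(u) - 2494·L_2(u) - 3381·L_3(u).
Expanding and collecting terms gives q(u) = -3u^3 - 4u^2 + 2u - 1.
Evaluating at u = 2: q(2) = -37.

-37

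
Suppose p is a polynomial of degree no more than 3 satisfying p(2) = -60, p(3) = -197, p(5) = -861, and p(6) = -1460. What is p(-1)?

Write p(x) = ax^3 + bx^2 + cx + d. Substituting each data point gives a linear system:
  8a + 4b + 2c + d = -60
  27a + 9b + 3c + d = -197
  125a + 25b + 5c + d = -861
  216a + 36b + 6c + d = -1460
Solving the system yields a = -6, b = -5, c = 2, d = 4.
So p(x) = -6x^3 - 5x^2 + 2x + 4.
Then p(-1) = 3.

3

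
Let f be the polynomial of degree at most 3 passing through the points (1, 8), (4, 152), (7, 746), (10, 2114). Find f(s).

Write f(s) = as^3 + bs^2 + cs + d. Substituting each data point gives a linear system:
  a + b + c + d = 8
  64a + 16b + 4c + d = 152
  343a + 49b + 7c + d = 746
  1000a + 100b + 10c + d = 2114
Solving the system yields a = 2, b = 1, c = 1, d = 4.
So f(s) = 2s^3 + s^2 + s + 4.
Check: f(1) = 8. ✓

f(s) = 2s^3 + s^2 + s + 4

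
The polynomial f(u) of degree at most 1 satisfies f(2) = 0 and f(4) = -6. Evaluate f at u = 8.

Write f(u) = au + b. Substituting each data point gives a linear system:
  2a + b = 0
  4a + b = -6
Solving the system yields a = -3, b = 6.
So f(u) = -3u + 6.
Then f(8) = -18.

-18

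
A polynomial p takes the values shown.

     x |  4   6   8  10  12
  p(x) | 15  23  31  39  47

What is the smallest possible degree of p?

1

Forward differences of the values at x = 4, 6, 8, 10, 12:
  p  : 15  23  31  39  47
  Δ  : 8  8  8  8
  Δ^2: 0  0  0
  Δ^3: 0  0
  Δ^4: 0
The first differences are constant (8) and nonzero, while all higher differences vanish, so the minimal degree is 1.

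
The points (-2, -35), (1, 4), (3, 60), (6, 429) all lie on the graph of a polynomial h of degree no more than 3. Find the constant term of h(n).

Write h(n) = an^3 + bn^2 + cn + d. Substituting each data point gives a linear system:
  -8a + 4b - 2c + d = -35
  a + b + c + d = 4
  27a + 9b + 3c + d = 60
  216a + 36b + 6c + d = 429
Solving the system yields a = 2, b = -1, c = 6, d = -3.
So h(n) = 2n^3 - n^2 + 6n - 3.
The constant term is -3.

-3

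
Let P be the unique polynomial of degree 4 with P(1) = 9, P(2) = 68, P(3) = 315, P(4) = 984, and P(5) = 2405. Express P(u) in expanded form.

Write P(u) = au^4 + bu^3 + cu^2 + du + e. Substituting each data point gives a linear system:
  a + b + c + d + e = 9
  16a + 8b + 4c + 2d + e = 68
  81a + 27b + 9c + 3d + e = 315
  256a + 64b + 16c + 4d + e = 984
  625a + 125b + 25c + 5d + e = 2405
Solving the system yields a = 4, b = -1, c = 0, d = 6, e = 0.
So P(u) = 4u^4 - u^3 + 6u.
Check: P(5) = 2405. ✓

P(u) = 4u^4 - u^3 + 6u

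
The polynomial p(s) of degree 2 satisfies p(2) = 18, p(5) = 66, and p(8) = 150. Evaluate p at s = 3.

30

Using the Lagrange interpolation formula with nodes 2, 5, 8:
  L_0(s) = (s - 5)(s - 8) / 18
  L_1(s) = (s - 2)(s - 8) / -9
  L_2(s) = (s - 2)(s - 5) / 18
Then p(s) = 18·L_0(s) + 66·L_1(s) + 150·L_2(s).
Expanding and collecting terms gives p(s) = 2s^2 + 2s + 6.
Evaluating at s = 3: p(3) = 30.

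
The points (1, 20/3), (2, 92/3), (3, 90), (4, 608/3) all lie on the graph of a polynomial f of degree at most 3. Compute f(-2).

Write f(t) = at^3 + bt^2 + ct + d. Substituting each data point gives a linear system:
  a + b + c + d = 20/3
  8a + 4b + 2c + d = 92/3
  27a + 9b + 3c + d = 90
  64a + 16b + 4c + d = 608/3
Solving the system yields a = 3, b = -1/3, c = 4, d = 0.
So f(t) = 3t³ - (1/3)t² + 4t.
Then f(-2) = -100/3.

-100/3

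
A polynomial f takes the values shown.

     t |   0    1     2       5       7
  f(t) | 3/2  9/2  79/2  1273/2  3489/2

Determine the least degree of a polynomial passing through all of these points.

3

Divided differences on the nodes 0, 1, 2, 5, 7:
  order 0: 3/2  9/2  79/2  1273/2  3489/2
  order 1: 3  35  199  554
  order 2: 16  41  71
  order 3: 5  5
  order 4: 0
The order-3 divided differences are all 5 (nonzero) and every higher order vanishes, so the data lies on a polynomial of degree exactly 3.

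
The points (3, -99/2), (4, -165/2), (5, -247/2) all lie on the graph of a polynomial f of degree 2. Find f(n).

Using the Lagrange interpolation formula with nodes 3, 4, 5:
  L_0(n) = (n - 4)(n - 5) / 2
  L_1(n) = (n - 3)(n - 5) / -1
  L_2(n) = (n - 3)(n - 4) / 2
Then f(n) = -99/2·L_0(n) - 165/2·L_1(n) - 247/2·L_2(n).
Expanding and collecting terms gives f(n) = -4n² - 5n + 3/2.
Check: f(5) = -247/2. ✓

f(n) = -4n^2 - 5n + 3/2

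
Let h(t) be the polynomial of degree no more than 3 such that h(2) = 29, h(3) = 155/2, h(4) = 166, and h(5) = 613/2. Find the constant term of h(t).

Write h(t) = at^3 + bt^2 + ct + d. Substituting each data point gives a linear system:
  8a + 4b + 2c + d = 29
  27a + 9b + 3c + d = 155/2
  64a + 16b + 4c + d = 166
  125a + 25b + 5c + d = 613/2
Solving the system yields a = 2, b = 2, c = 1/2, d = 4.
So h(t) = 2t³ + 2t² + (1/2)t + 4.
The constant term is 4.

4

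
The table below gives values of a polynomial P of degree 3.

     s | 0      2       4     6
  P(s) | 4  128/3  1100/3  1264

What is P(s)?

Write P(s) = as^3 + bs^2 + cs + d. Substituting each data point gives a linear system:
  d = 4
  8a + 4b + 2c + d = 128/3
  64a + 16b + 4c + d = 1100/3
  216a + 36b + 6c + d = 1264
Solving the system yields a = 6, b = -1/3, c = -4, d = 4.
So P(s) = 6s^3 - (1/3)s^2 - 4s + 4.
Check: P(0) = 4. ✓

P(s) = 6s^3 - (1/3)s^2 - 4s + 4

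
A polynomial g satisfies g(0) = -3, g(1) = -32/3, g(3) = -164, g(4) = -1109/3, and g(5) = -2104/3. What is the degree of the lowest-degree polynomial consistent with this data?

Divided differences on the nodes 0, 1, 3, 4, 5:
  order 0: -3  -32/3  -164  -1109/3  -2104/3
  order 1: -23/3  -230/3  -617/3  -995/3
  order 2: -23  -43  -63
  order 3: -5  -5
  order 4: 0
The order-3 divided differences are all -5 (nonzero) and every higher order vanishes, so the data lies on a polynomial of degree exactly 3.

3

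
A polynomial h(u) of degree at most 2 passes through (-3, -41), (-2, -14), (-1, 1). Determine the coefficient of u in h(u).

Write h(u) = au^2 + bu + c. Substituting each data point gives a linear system:
  9a - 3b + c = -41
  4a - 2b + c = -14
  a - b + c = 1
Solving the system yields a = -6, b = -3, c = 4.
So h(u) = -6u^2 - 3u + 4.
The coefficient of u is -3.

-3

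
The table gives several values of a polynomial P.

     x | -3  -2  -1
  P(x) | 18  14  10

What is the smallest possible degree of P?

Forward differences of the values at x = -3, -2, -1:
  P  : 18  14  10
  Δ  : -4  -4
  Δ^2: 0
The first differences are constant (-4) and nonzero, while all higher differences vanish, so the minimal degree is 1.

1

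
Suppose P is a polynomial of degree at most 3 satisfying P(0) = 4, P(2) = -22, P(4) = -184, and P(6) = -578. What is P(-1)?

-4

Using the Lagrange interpolation formula with nodes 0, 2, 4, 6:
  L_0(t) = (t - 2)(t - 4)(t - 6) / -48
  L_1(t) = t(t - 4)(t - 6) / 16
  L_2(t) = t(t - 2)(t - 6) / -16
  L_3(t) = t(t - 2)(t - 4) / 48
Then P(t) = 4·L_0(t) - 22·L_1(t) - 184·L_2(t) - 578·L_3(t).
Expanding and collecting terms gives P(t) = -2t³ - 5t² + 5t + 4.
Evaluating at t = -1: P(-1) = -4.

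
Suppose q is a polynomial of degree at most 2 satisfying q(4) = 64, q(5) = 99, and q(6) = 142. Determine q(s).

q(s) = 4s^2 - s + 4

Using the Lagrange interpolation formula with nodes 4, 5, 6:
  L_0(s) = (s - 5)(s - 6) / 2
  L_1(s) = (s - 4)(s - 6) / -1
  L_2(s) = (s - 4)(s - 5) / 2
Then q(s) = 64·L_0(s) + 99·L_1(s) + 142·L_2(s).
Expanding and collecting terms gives q(s) = 4s^2 - s + 4.
Check: q(4) = 64. ✓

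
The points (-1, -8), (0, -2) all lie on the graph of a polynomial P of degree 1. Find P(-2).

Write P(s) = as + b. Substituting each data point gives a linear system:
  -a + b = -8
  b = -2
Solving the system yields a = 6, b = -2.
So P(s) = 6s - 2.
Then P(-2) = -14.

-14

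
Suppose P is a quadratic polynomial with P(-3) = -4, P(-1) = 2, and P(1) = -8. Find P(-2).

1

Forward differences of the values at u = -3, -1, 1:
  P  : -4  2  -8
  Δ  : 6  -10
  Δ^2: -16
The second differences are constant, confirming degree 2.
Interpolating (Newton forward form) and evaluating at u = -2 gives P(-2) = 1.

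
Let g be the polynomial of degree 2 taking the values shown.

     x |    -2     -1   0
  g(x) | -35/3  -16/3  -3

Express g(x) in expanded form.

Using the Lagrange interpolation formula with nodes -2, -1, 0:
  L_0(x) = (x + 1)x / 2
  L_1(x) = (x + 2)x / -1
  L_2(x) = (x + 2)(x + 1) / 2
Then g(x) = -35/3·L_0(x) - 16/3·L_1(x) - 3·L_2(x).
Expanding and collecting terms gives g(x) = -2x^2 + (1/3)x - 3.
Check: g(-1) = -16/3. ✓

g(x) = -2x^2 + (1/3)x - 3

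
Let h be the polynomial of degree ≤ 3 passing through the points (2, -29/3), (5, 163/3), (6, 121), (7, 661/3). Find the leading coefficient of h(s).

1

Write h(s) = as^3 + bs^2 + cs + d. Substituting each data point gives a linear system:
  8a + 4b + 2c + d = -29/3
  125a + 25b + 5c + d = 163/3
  216a + 36b + 6c + d = 121
  343a + 49b + 7c + d = 661/3
Solving the system yields a = 1, b = -5/3, c = -6, d = 1.
So h(s) = s³ - (5/3)s² - 6s + 1.
The leading coefficient is 1.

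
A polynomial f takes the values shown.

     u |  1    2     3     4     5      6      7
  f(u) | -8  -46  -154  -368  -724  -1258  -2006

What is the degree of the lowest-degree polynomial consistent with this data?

3

Forward differences of the values at u = 1, 2, 3, 4, 5, 6, 7:
  f  : -8  -46  -154  -368  -724  -1258  -2006
  Δ  : -38  -108  -214  -356  -534  -748
  Δ^2: -70  -106  -142  -178  -214
  Δ^3: -36  -36  -36  -36
  Δ^4: 0  0  0
  Δ^5: 0  0
  Δ^6: 0
The third differences are constant (-36) and nonzero, while all higher differences vanish, so the minimal degree is 3.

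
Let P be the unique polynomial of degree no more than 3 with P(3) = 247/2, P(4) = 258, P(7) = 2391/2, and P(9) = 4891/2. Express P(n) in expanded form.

P(n) = 3n^3 + (5/2)n^2 + 6n + 2

Using the Lagrange interpolation formula with nodes 3, 4, 7, 9:
  L_0(n) = (n - 4)(n - 7)(n - 9) / -24
  L_1(n) = (n - 3)(n - 7)(n - 9) / 15
  L_2(n) = (n - 3)(n - 4)(n - 9) / -24
  L_3(n) = (n - 3)(n - 4)(n - 7) / 60
Then P(n) = 247/2·L_0(n) + 258·L_1(n) + 2391/2·L_2(n) + 4891/2·L_3(n).
Expanding and collecting terms gives P(n) = 3n^3 + (5/2)n^2 + 6n + 2.
Check: P(3) = 247/2. ✓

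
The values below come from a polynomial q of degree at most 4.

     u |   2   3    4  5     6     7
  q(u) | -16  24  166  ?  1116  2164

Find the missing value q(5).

On equispaced nodes a degree-4 polynomial has vanishing fifth forward difference, so
  - q(2) + 5·q(3) - 10·q(4) + 10·q(5) - 5·q(6) + q(7) = 0.
Substituting the known values and solving for q(5):
  10·q(5) = 4940
  q(5) = 494.

494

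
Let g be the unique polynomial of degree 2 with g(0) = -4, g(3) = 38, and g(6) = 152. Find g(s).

g(s) = 4s^2 + 2s - 4

Write g(s) = as^2 + bs + c. Substituting each data point gives a linear system:
  c = -4
  9a + 3b + c = 38
  36a + 6b + c = 152
Solving the system yields a = 4, b = 2, c = -4.
So g(s) = 4s^2 + 2s - 4.
Check: g(0) = -4. ✓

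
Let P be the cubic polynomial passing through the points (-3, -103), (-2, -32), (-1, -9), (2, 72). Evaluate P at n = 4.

436

Using the Lagrange interpolation formula with nodes -3, -2, -1, 2:
  L_0(n) = (n + 2)(n + 1)(n - 2) / -10
  L_1(n) = (n + 3)(n + 1)(n - 2) / 4
  L_2(n) = (n + 3)(n + 2)(n - 2) / -6
  L_3(n) = (n + 3)(n + 2)(n + 1) / 60
Then P(n) = -103·L_0(n) - 32·L_1(n) - 9·L_2(n) + 72·L_3(n).
Expanding and collecting terms gives P(n) = 5n^3 + 6n^2 + 6n - 4.
Evaluating at n = 4: P(4) = 436.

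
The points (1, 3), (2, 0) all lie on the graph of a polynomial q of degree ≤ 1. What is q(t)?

Using the Lagrange interpolation formula with nodes 1, 2:
  L_0(t) = (t - 2) / -1
  L_1(t) = (t - 1) / 1
Then q(t) = 3·L_0(t) + 0·L_1(t).
Expanding and collecting terms gives q(t) = -3t + 6.
Check: q(2) = 0. ✓

q(t) = -3t + 6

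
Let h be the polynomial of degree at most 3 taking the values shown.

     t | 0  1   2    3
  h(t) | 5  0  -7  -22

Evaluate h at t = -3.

68

Write h(t) = at^3 + bt^2 + ct + d. Substituting each data point gives a linear system:
  d = 5
  a + b + c + d = 0
  8a + 4b + 2c + d = -7
  27a + 9b + 3c + d = -22
Solving the system yields a = -1, b = 2, c = -6, d = 5.
So h(t) = -t^3 + 2t^2 - 6t + 5.
Then h(-3) = 68.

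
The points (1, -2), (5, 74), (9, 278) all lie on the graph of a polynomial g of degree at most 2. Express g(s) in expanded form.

Write g(s) = as^2 + bs + c. Substituting each data point gives a linear system:
  a + b + c = -2
  25a + 5b + c = 74
  81a + 9b + c = 278
Solving the system yields a = 4, b = -5, c = -1.
So g(s) = 4s^2 - 5s - 1.
Check: g(9) = 278. ✓

g(s) = 4s^2 - 5s - 1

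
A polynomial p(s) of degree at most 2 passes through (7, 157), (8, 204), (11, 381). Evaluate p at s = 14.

Using the Lagrange interpolation formula with nodes 7, 8, 11:
  L_0(s) = (s - 8)(s - 11) / 4
  L_1(s) = (s - 7)(s - 11) / -3
  L_2(s) = (s - 7)(s - 8) / 12
Then p(s) = 157·L_0(s) + 204·L_1(s) + 381·L_2(s).
Expanding and collecting terms gives p(s) = 3s² + 2s - 4.
Evaluating at s = 14: p(14) = 612.

612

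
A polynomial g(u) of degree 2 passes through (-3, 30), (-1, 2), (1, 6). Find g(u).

Write g(u) = au^2 + bu + c. Substituting each data point gives a linear system:
  9a - 3b + c = 30
  a - b + c = 2
  a + b + c = 6
Solving the system yields a = 4, b = 2, c = 0.
So g(u) = 4u^2 + 2u.
Check: g(-1) = 2. ✓

g(u) = 4u^2 + 2u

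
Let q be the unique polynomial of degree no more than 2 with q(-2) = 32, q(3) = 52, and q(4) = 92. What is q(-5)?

Using the Lagrange interpolation formula with nodes -2, 3, 4:
  L_0(x) = (x - 3)(x - 4) / 30
  L_1(x) = (x + 2)(x - 4) / -5
  L_2(x) = (x + 2)(x - 3) / 6
Then q(x) = 32·L_0(x) + 52·L_1(x) + 92·L_2(x).
Expanding and collecting terms gives q(x) = 6x^2 - 2x + 4.
Evaluating at x = -5: q(-5) = 164.

164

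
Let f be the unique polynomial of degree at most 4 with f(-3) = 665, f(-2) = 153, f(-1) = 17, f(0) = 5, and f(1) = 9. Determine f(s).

f(s) = 6s^4 - 6s^3 + 2s^2 + 2s + 5

Write f(s) = as^4 + bs^3 + cs^2 + ds + e. Substituting each data point gives a linear system:
  81a - 27b + 9c - 3d + e = 665
  16a - 8b + 4c - 2d + e = 153
  a - b + c - d + e = 17
  e = 5
  a + b + c + d + e = 9
Solving the system yields a = 6, b = -6, c = 2, d = 2, e = 5.
So f(s) = 6s^4 - 6s^3 + 2s^2 + 2s + 5.
Check: f(-2) = 153. ✓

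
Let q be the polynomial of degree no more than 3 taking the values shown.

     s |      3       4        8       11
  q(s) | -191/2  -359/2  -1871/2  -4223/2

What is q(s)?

Using the Lagrange interpolation formula with nodes 3, 4, 8, 11:
  L_0(s) = (s - 4)(s - 8)(s - 11) / -40
  L_1(s) = (s - 3)(s - 8)(s - 11) / 28
  L_2(s) = (s - 3)(s - 4)(s - 11) / -60
  L_3(s) = (s - 3)(s - 4)(s - 8) / 168
Then q(s) = -191/2·L_0(s) - 359/2·L_1(s) - 1871/2·L_2(s) - 4223/2·L_3(s).
Expanding and collecting terms gives q(s) = -s^3 - 6s^2 - 5s + 1/2.
Check: q(4) = -359/2. ✓

q(s) = -s^3 - 6s^2 - 5s + 1/2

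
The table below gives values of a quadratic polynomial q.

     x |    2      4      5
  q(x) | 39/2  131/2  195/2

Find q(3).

Using the Lagrange interpolation formula with nodes 2, 4, 5:
  L_0(x) = (x - 4)(x - 5) / 6
  L_1(x) = (x - 2)(x - 5) / -2
  L_2(x) = (x - 2)(x - 4) / 3
Then q(x) = 39/2·L_0(x) + 131/2·L_1(x) + 195/2·L_2(x).
Expanding and collecting terms gives q(x) = 3x^2 + 5x - 5/2.
Evaluating at x = 3: q(3) = 79/2.

79/2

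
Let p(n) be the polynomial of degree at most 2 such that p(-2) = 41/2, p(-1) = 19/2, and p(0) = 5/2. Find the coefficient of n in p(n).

Write p(n) = an^2 + bn + c. Substituting each data point gives a linear system:
  4a - 2b + c = 41/2
  a - b + c = 19/2
  c = 5/2
Solving the system yields a = 2, b = -5, c = 5/2.
So p(n) = 2n^2 - 5n + 5/2.
The coefficient of n is -5.

-5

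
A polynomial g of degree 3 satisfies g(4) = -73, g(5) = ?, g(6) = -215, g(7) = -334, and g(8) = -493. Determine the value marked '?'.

-130

The 4 known points determine the degree-3 polynomial uniquely.
Write g(n) = an^3 + bn^2 + cn + d. Substituting each data point gives a linear system:
  64a + 16b + 4c + d = -73
  216a + 36b + 6c + d = -215
  343a + 49b + 7c + d = -334
  512a + 64b + 8c + d = -493
Solving the system yields a = -1, b = 1, c = -5, d = -5.
So g(n) = -n^3 + n^2 - 5n - 5.
Then g(5) = -130.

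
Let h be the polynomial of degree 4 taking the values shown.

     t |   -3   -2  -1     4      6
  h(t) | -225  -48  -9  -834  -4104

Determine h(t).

h(t) = -3t^4 - t^3 + t - 6

Write h(t) = at^4 + bt^3 + ct^2 + dt + e. Substituting each data point gives a linear system:
  81a - 27b + 9c - 3d + e = -225
  16a - 8b + 4c - 2d + e = -48
  a - b + c - d + e = -9
  256a + 64b + 16c + 4d + e = -834
  1296a + 216b + 36c + 6d + e = -4104
Solving the system yields a = -3, b = -1, c = 0, d = 1, e = -6.
So h(t) = -3t^4 - t^3 + t - 6.
Check: h(-1) = -9. ✓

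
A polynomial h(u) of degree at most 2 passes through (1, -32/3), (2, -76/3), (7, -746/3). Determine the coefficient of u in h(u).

Write h(u) = au^2 + bu + c. Substituting each data point gives a linear system:
  a + b + c = -32/3
  4a + 2b + c = -76/3
  49a + 7b + c = -746/3
Solving the system yields a = -5, b = 1/3, c = -6.
So h(u) = -5u² + (1/3)u - 6.
The coefficient of u is 1/3.

1/3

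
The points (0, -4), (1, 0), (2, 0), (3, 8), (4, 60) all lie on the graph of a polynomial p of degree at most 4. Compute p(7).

Forward differences of the values at x = 0, 1, 2, 3, 4:
  p  : -4  0  0  8  60
  Δ  : 4  0  8  52
  Δ^2: -4  8  44
  Δ^3: 12  36
  Δ^4: 24
The fourth differences are constant, confirming degree 4.
Interpolating (Newton forward form) and evaluating at x = 7 gives p(7) = 1200.

1200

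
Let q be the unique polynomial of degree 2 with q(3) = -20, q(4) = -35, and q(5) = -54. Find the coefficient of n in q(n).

Write q(n) = an^2 + bn + c. Substituting each data point gives a linear system:
  9a + 3b + c = -20
  16a + 4b + c = -35
  25a + 5b + c = -54
Solving the system yields a = -2, b = -1, c = 1.
So q(n) = -2n^2 - n + 1.
The coefficient of n is -1.

-1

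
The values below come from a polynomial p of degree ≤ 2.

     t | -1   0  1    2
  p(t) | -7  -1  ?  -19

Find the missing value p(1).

On equispaced nodes a degree-2 polynomial has vanishing third forward difference, so
  - p(-1) + 3·p(0) - 3·p(1) + p(2) = 0.
Substituting the known values and solving for p(1):
  -3·p(1) = 15
  p(1) = -5.

-5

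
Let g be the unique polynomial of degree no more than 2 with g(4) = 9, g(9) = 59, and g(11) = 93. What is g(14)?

Write g(t) = at^2 + bt + c. Substituting each data point gives a linear system:
  16a + 4b + c = 9
  81a + 9b + c = 59
  121a + 11b + c = 93
Solving the system yields a = 1, b = -3, c = 5.
So g(t) = t^2 - 3t + 5.
Then g(14) = 159.

159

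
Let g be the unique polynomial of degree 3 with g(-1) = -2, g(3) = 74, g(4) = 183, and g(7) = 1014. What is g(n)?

g(n) = 3n^3 - 2n - 1

Using the Lagrange interpolation formula with nodes -1, 3, 4, 7:
  L_0(n) = (n - 3)(n - 4)(n - 7) / -160
  L_1(n) = (n + 1)(n - 4)(n - 7) / 16
  L_2(n) = (n + 1)(n - 3)(n - 7) / -15
  L_3(n) = (n + 1)(n - 3)(n - 4) / 96
Then g(n) = -2·L_0(n) + 74·L_1(n) + 183·L_2(n) + 1014·L_3(n).
Expanding and collecting terms gives g(n) = 3n^3 - 2n - 1.
Check: g(-1) = -2. ✓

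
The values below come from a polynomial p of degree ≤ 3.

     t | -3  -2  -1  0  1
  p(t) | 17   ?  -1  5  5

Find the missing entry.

The 4 known points determine the degree-3 polynomial uniquely.
Write p(t) = at^3 + bt^2 + ct + d. Substituting each data point gives a linear system:
  -27a + 9b - 3c + d = 17
  -a + b - c + d = -1
  d = 5
  a + b + c + d = 5
Solving the system yields a = -2, b = -3, c = 5, d = 5.
So p(t) = -2t^3 - 3t^2 + 5t + 5.
Then p(-2) = -1.

-1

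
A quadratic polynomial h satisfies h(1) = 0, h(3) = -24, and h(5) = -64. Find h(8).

Write h(x) = ax^2 + bx + c. Substituting each data point gives a linear system:
  a + b + c = 0
  9a + 3b + c = -24
  25a + 5b + c = -64
Solving the system yields a = -2, b = -4, c = 6.
So h(x) = -2x^2 - 4x + 6.
Then h(8) = -154.

-154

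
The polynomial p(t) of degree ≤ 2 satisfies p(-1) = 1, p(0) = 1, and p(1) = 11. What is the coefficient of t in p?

Write p(t) = at^2 + bt + c. Substituting each data point gives a linear system:
  a - b + c = 1
  c = 1
  a + b + c = 11
Solving the system yields a = 5, b = 5, c = 1.
So p(t) = 5t² + 5t + 1.
The coefficient of t is 5.

5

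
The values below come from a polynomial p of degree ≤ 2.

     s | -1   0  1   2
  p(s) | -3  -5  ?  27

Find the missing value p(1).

5

On equispaced nodes a degree-2 polynomial has vanishing third forward difference, so
  - p(-1) + 3·p(0) - 3·p(1) + p(2) = 0.
Substituting the known values and solving for p(1):
  -3·p(1) = -15
  p(1) = 5.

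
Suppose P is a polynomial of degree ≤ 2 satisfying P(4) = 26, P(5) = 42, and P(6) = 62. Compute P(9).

Forward differences of the values at t = 4, 5, 6:
  P  : 26  42  62
  Δ  : 16  20
  Δ^2: 4
The second differences are constant, confirming degree 2.
Interpolating (Newton forward form) and evaluating at t = 9 gives P(9) = 146.

146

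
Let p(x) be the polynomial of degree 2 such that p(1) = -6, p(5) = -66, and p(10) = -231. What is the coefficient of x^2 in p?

-2

Write p(x) = ax^2 + bx + c. Substituting each data point gives a linear system:
  a + b + c = -6
  25a + 5b + c = -66
  100a + 10b + c = -231
Solving the system yields a = -2, b = -3, c = -1.
So p(x) = -2x² - 3x - 1.
The leading coefficient is -2.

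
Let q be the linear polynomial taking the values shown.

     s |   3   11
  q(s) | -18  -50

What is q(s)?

Using the Lagrange interpolation formula with nodes 3, 11:
  L_0(s) = (s - 11) / -8
  L_1(s) = (s - 3) / 8
Then q(s) = -18·L_0(s) - 50·L_1(s).
Expanding and collecting terms gives q(s) = -4s - 6.
Check: q(3) = -18. ✓

q(s) = -4s - 6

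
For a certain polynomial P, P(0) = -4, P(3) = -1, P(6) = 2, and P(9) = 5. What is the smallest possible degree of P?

1

Forward differences of the values at s = 0, 3, 6, 9:
  P  : -4  -1  2  5
  Δ  : 3  3  3
  Δ^2: 0  0
  Δ^3: 0
The first differences are constant (3) and nonzero, while all higher differences vanish, so the minimal degree is 1.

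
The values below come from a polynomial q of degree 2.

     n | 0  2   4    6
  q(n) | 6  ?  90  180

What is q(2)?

32

On equispaced nodes a degree-2 polynomial has vanishing third forward difference, so
  - q(0) + 3·q(2) - 3·q(4) + q(6) = 0.
Substituting the known values and solving for q(2):
  3·q(2) = 96
  q(2) = 32.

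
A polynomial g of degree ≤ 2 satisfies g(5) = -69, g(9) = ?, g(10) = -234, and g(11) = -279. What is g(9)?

The 3 known points determine the degree-2 polynomial uniquely.
Write g(u) = au^2 + bu + c. Substituting each data point gives a linear system:
  25a + 5b + c = -69
  100a + 10b + c = -234
  121a + 11b + c = -279
Solving the system yields a = -2, b = -3, c = -4.
So g(u) = -2u^2 - 3u - 4.
Then g(9) = -193.

-193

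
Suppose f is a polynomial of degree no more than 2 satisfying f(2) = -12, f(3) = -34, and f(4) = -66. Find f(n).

Write f(n) = an^2 + bn + c. Substituting each data point gives a linear system:
  4a + 2b + c = -12
  9a + 3b + c = -34
  16a + 4b + c = -66
Solving the system yields a = -5, b = 3, c = 2.
So f(n) = -5n^2 + 3n + 2.
Check: f(2) = -12. ✓

f(n) = -5n^2 + 3n + 2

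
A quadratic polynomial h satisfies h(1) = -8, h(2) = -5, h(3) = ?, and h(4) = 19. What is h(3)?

The 3 known points determine the degree-2 polynomial uniquely.
Write h(u) = au^2 + bu + c. Substituting each data point gives a linear system:
  a + b + c = -8
  4a + 2b + c = -5
  16a + 4b + c = 19
Solving the system yields a = 3, b = -6, c = -5.
So h(u) = 3u^2 - 6u - 5.
Then h(3) = 4.

4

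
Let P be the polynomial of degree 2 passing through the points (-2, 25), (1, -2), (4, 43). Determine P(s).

Using the Lagrange interpolation formula with nodes -2, 1, 4:
  L_0(s) = (s - 1)(s - 4) / 18
  L_1(s) = (s + 2)(s - 4) / -9
  L_2(s) = (s + 2)(s - 1) / 18
Then P(s) = 25·L_0(s) - 2·L_1(s) + 43·L_2(s).
Expanding and collecting terms gives P(s) = 4s^2 - 5s - 1.
Check: P(1) = -2. ✓

P(s) = 4s^2 - 5s - 1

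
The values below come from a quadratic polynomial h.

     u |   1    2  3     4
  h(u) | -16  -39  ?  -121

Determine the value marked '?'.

The 3 known points determine the degree-2 polynomial uniquely.
Write h(u) = au^2 + bu + c. Substituting each data point gives a linear system:
  a + b + c = -16
  4a + 2b + c = -39
  16a + 4b + c = -121
Solving the system yields a = -6, b = -5, c = -5.
So h(u) = -6u^2 - 5u - 5.
Then h(3) = -74.

-74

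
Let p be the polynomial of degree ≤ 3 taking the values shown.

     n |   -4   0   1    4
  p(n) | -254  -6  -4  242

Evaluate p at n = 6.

Write p(n) = an^3 + bn^2 + cn + d. Substituting each data point gives a linear system:
  -64a + 16b - 4c + d = -254
  d = -6
  a + b + c + d = -4
  64a + 16b + 4c + d = 242
Solving the system yields a = 4, b = 0, c = -2, d = -6.
So p(n) = 4n^3 - 2n - 6.
Then p(6) = 846.

846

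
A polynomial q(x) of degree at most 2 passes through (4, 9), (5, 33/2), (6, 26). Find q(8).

Using the Lagrange interpolation formula with nodes 4, 5, 6:
  L_0(x) = (x - 5)(x - 6) / 2
  L_1(x) = (x - 4)(x - 6) / -1
  L_2(x) = (x - 4)(x - 5) / 2
Then q(x) = 9·L_0(x) + 33/2·L_1(x) + 26·L_2(x).
Expanding and collecting terms gives q(x) = x^2 - (3/2)x - 1.
Evaluating at x = 8: q(8) = 51.

51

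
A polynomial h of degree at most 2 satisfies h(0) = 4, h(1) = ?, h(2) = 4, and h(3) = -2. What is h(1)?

6

The 3 known points determine the degree-2 polynomial uniquely.
Write h(t) = at^2 + bt + c. Substituting each data point gives a linear system:
  c = 4
  4a + 2b + c = 4
  9a + 3b + c = -2
Solving the system yields a = -2, b = 4, c = 4.
So h(t) = -2t² + 4t + 4.
Then h(1) = 6.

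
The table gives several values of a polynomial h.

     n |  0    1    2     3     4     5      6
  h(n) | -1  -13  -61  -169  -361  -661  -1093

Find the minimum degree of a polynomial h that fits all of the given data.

3

Forward differences of the values at n = 0, 1, 2, 3, 4, 5, 6:
  h  : -1  -13  -61  -169  -361  -661  -1093
  Δ  : -12  -48  -108  -192  -300  -432
  Δ^2: -36  -60  -84  -108  -132
  Δ^3: -24  -24  -24  -24
  Δ^4: 0  0  0
  Δ^5: 0  0
  Δ^6: 0
The third differences are constant (-24) and nonzero, while all higher differences vanish, so the minimal degree is 3.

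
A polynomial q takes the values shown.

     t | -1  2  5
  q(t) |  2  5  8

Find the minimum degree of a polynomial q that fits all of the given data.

1

Forward differences of the values at t = -1, 2, 5:
  q  : 2  5  8
  Δ  : 3  3
  Δ^2: 0
The first differences are constant (3) and nonzero, while all higher differences vanish, so the minimal degree is 1.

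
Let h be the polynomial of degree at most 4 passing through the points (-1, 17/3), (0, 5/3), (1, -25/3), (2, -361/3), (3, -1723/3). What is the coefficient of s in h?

Write h(s) = as^4 + bs^3 + cs^2 + ds + e. Substituting each data point gives a linear system:
  a - b + c - d + e = 17/3
  e = 5/3
  a + b + c + d + e = -25/3
  16a + 8b + 4c + 2d + e = -361/3
  81a + 27b + 9c + 3d + e = -1723/3
Solving the system yields a = -6, b = -4, c = 3, d = -3, e = 5/3.
So h(s) = -6s⁴ - 4s³ + 3s² - 3s + 5/3.
The coefficient of s is -3.

-3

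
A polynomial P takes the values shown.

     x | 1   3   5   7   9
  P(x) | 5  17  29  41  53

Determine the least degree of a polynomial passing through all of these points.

Forward differences of the values at x = 1, 3, 5, 7, 9:
  P  : 5  17  29  41  53
  Δ  : 12  12  12  12
  Δ^2: 0  0  0
  Δ^3: 0  0
  Δ^4: 0
The first differences are constant (12) and nonzero, while all higher differences vanish, so the minimal degree is 1.

1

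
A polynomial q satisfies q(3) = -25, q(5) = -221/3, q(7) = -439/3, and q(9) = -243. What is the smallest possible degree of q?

2

Divided differences on the nodes 3, 5, 7, 9:
  order 0: -25  -221/3  -439/3  -243
  order 1: -73/3  -109/3  -145/3
  order 2: -3  -3
  order 3: 0
The order-2 divided differences are all -3 (nonzero) and every higher order vanishes, so the data lies on a polynomial of degree exactly 2.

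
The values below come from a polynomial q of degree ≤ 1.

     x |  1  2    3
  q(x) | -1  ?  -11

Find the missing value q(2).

The 2 known points determine the degree-1 polynomial uniquely.
Write q(x) = ax + b. Substituting each data point gives a linear system:
  a + b = -1
  3a + b = -11
Solving the system yields a = -5, b = 4.
So q(x) = -5x + 4.
Then q(2) = -6.

-6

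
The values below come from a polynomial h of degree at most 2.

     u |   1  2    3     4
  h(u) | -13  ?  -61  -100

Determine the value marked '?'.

On equispaced nodes a degree-2 polynomial has vanishing third forward difference, so
  - h(1) + 3·h(2) - 3·h(3) + h(4) = 0.
Substituting the known values and solving for h(2):
  3·h(2) = -96
  h(2) = -32.

-32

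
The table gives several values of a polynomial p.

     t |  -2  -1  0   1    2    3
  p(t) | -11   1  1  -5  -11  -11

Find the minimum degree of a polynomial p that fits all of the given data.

3

Forward differences of the values at t = -2, -1, 0, 1, 2, 3:
  p  : -11  1  1  -5  -11  -11
  Δ  : 12  0  -6  -6  0
  Δ^2: -12  -6  0  6
  Δ^3: 6  6  6
  Δ^4: 0  0
  Δ^5: 0
The third differences are constant (6) and nonzero, while all higher differences vanish, so the minimal degree is 3.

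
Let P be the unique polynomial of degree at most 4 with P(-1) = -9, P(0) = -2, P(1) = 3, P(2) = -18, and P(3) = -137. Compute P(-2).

Using the Lagrange interpolation formula with nodes -1, 0, 1, 2, 3:
  L_0(x) = x(x - 1)(x - 2)(x - 3) / 24
  L_1(x) = (x + 1)(x - 1)(x - 2)(x - 3) / -6
  L_2(x) = (x + 1)x(x - 2)(x - 3) / 4
  L_3(x) = (x + 1)x(x - 1)(x - 3) / -6
  L_4(x) = (x + 1)x(x - 1)(x - 2) / 24
Then P(x) = -9·L_0(x) - 2·L_1(x) + 3·L_2(x) - 18·L_3(x) - 137·L_4(x).
Expanding and collecting terms gives P(x) = -2x⁴ + x² + 6x - 2.
Evaluating at x = -2: P(-2) = -42.

-42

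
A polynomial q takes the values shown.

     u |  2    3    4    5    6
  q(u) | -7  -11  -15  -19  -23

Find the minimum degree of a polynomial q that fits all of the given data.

Forward differences of the values at u = 2, 3, 4, 5, 6:
  q  : -7  -11  -15  -19  -23
  Δ  : -4  -4  -4  -4
  Δ^2: 0  0  0
  Δ^3: 0  0
  Δ^4: 0
The first differences are constant (-4) and nonzero, while all higher differences vanish, so the minimal degree is 1.

1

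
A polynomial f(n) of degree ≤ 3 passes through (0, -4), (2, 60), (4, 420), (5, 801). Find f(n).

Using the Lagrange interpolation formula with nodes 0, 2, 4, 5:
  L_0(n) = (n - 2)(n - 4)(n - 5) / -40
  L_1(n) = n(n - 4)(n - 5) / 12
  L_2(n) = n(n - 2)(n - 5) / -8
  L_3(n) = n(n - 2)(n - 4) / 15
Then f(n) = -4·L_0(n) + 60·L_1(n) + 420·L_2(n) + 801·L_3(n).
Expanding and collecting terms gives f(n) = 6n^3 + n^2 + 6n - 4.
Check: f(4) = 420. ✓

f(n) = 6n^3 + n^2 + 6n - 4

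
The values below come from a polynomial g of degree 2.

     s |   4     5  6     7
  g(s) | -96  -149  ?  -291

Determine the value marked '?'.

-214

The 3 known points determine the degree-2 polynomial uniquely.
Write g(s) = as^2 + bs + c. Substituting each data point gives a linear system:
  16a + 4b + c = -96
  25a + 5b + c = -149
  49a + 7b + c = -291
Solving the system yields a = -6, b = 1, c = -4.
So g(s) = -6s^2 + s - 4.
Then g(6) = -214.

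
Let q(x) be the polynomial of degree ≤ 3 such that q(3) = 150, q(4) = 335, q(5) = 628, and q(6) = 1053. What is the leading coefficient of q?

Write q(x) = ax^3 + bx^2 + cx + d. Substituting each data point gives a linear system:
  27a + 9b + 3c + d = 150
  64a + 16b + 4c + d = 335
  125a + 25b + 5c + d = 628
  216a + 36b + 6c + d = 1053
Solving the system yields a = 4, b = 6, c = -5, d = 3.
So q(x) = 4x^3 + 6x^2 - 5x + 3.
The leading coefficient is 4.

4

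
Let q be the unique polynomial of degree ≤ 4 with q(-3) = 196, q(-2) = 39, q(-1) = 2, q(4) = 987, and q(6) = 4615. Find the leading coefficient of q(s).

3

Write q(s) = as^4 + bs^3 + cs^2 + ds + e. Substituting each data point gives a linear system:
  81a - 27b + 9c - 3d + e = 196
  16a - 8b + 4c - 2d + e = 39
  a - b + c - d + e = 2
  256a + 64b + 16c + 4d + e = 987
  1296a + 216b + 36c + 6d + e = 4615
Solving the system yields a = 3, b = 3, c = 3, d = -4, e = -5.
So q(s) = 3s⁴ + 3s³ + 3s² - 4s - 5.
The leading coefficient is 3.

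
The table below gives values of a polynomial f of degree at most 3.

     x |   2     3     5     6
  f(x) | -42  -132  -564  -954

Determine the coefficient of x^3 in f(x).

-4

Write f(x) = ax^3 + bx^2 + cx + d. Substituting each data point gives a linear system:
  8a + 4b + 2c + d = -42
  27a + 9b + 3c + d = -132
  125a + 25b + 5c + d = -564
  216a + 36b + 6c + d = -954
Solving the system yields a = -4, b = -2, c = -4, d = 6.
So f(x) = -4x³ - 2x² - 4x + 6.
The leading coefficient is -4.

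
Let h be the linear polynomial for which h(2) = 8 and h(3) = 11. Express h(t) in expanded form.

h(t) = 3t + 2

Using the Lagrange interpolation formula with nodes 2, 3:
  L_0(t) = (t - 3) / -1
  L_1(t) = (t - 2) / 1
Then h(t) = 8·L_0(t) + 11·L_1(t).
Expanding and collecting terms gives h(t) = 3t + 2.
Check: h(3) = 11. ✓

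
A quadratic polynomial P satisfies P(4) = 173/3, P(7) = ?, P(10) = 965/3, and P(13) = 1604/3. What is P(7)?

On equispaced nodes a degree-2 polynomial has vanishing third forward difference, so
  - P(4) + 3·P(7) - 3·P(10) + P(13) = 0.
Substituting the known values and solving for P(7):
  3·P(7) = 488
  P(7) = 488/3.

488/3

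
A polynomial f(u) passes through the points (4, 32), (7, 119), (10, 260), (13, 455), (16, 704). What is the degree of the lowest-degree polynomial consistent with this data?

Forward differences of the values at u = 4, 7, 10, 13, 16:
  f  : 32  119  260  455  704
  Δ  : 87  141  195  249
  Δ^2: 54  54  54
  Δ^3: 0  0
  Δ^4: 0
The second differences are constant (54) and nonzero, while all higher differences vanish, so the minimal degree is 2.

2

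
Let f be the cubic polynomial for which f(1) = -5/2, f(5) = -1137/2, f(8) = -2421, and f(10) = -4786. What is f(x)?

Using the Lagrange interpolation formula with nodes 1, 5, 8, 10:
  L_0(x) = (x - 5)(x - 8)(x - 10) / -252
  L_1(x) = (x - 1)(x - 8)(x - 10) / 60
  L_2(x) = (x - 1)(x - 5)(x - 10) / -42
  L_3(x) = (x - 1)(x - 5)(x - 8) / 90
Then f(x) = -5/2·L_0(x) - 1137/2·L_1(x) - 2421·L_2(x) - 4786·L_3(x).
Expanding and collecting terms gives f(x) = -5x^3 + 2x^2 + (3/2)x - 1.
Check: f(8) = -2421. ✓

f(x) = -5x^3 + 2x^2 + (3/2)x - 1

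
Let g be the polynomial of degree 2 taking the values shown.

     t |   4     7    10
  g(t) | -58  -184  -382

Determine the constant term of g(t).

Write g(t) = at^2 + bt + c. Substituting each data point gives a linear system:
  16a + 4b + c = -58
  49a + 7b + c = -184
  100a + 10b + c = -382
Solving the system yields a = -4, b = 2, c = -2.
So g(t) = -4t² + 2t - 2.
The constant term is -2.

-2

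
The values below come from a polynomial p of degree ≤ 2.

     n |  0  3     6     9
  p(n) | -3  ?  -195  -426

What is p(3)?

-54

On equispaced nodes a degree-2 polynomial has vanishing third forward difference, so
  - p(0) + 3·p(3) - 3·p(6) + p(9) = 0.
Substituting the known values and solving for p(3):
  3·p(3) = -162
  p(3) = -54.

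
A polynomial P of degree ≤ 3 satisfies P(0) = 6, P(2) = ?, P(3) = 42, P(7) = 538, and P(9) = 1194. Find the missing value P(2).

The 4 known points determine the degree-3 polynomial uniquely.
Write P(u) = au^3 + bu^2 + cu + d. Substituting each data point gives a linear system:
  d = 6
  27a + 9b + 3c + d = 42
  343a + 49b + 7c + d = 538
  729a + 81b + 9c + d = 1194
Solving the system yields a = 2, b = -4, c = 6, d = 6.
So P(u) = 2u^3 - 4u^2 + 6u + 6.
Then P(2) = 18.

18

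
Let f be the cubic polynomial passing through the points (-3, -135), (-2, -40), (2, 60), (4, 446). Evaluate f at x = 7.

Write f(x) = ax^3 + bx^2 + cx + d. Substituting each data point gives a linear system:
  -27a + 9b - 3c + d = -135
  -8a + 4b - 2c + d = -40
  8a + 4b + 2c + d = 60
  64a + 16b + 4c + d = 446
Solving the system yields a = 6, b = 4, c = 1, d = -6.
So f(x) = 6x^3 + 4x^2 + x - 6.
Then f(7) = 2255.

2255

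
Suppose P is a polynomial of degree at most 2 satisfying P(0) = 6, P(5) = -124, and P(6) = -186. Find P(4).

Write P(t) = at^2 + bt + c. Substituting each data point gives a linear system:
  c = 6
  25a + 5b + c = -124
  36a + 6b + c = -186
Solving the system yields a = -6, b = 4, c = 6.
So P(t) = -6t^2 + 4t + 6.
Then P(4) = -74.

-74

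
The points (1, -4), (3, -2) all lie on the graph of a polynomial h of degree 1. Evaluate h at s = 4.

Write h(s) = as + b. Substituting each data point gives a linear system:
  a + b = -4
  3a + b = -2
Solving the system yields a = 1, b = -5.
So h(s) = s - 5.
Then h(4) = -1.

-1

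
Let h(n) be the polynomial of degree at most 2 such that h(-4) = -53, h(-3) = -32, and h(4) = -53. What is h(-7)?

-152

Write h(n) = an^2 + bn + c. Substituting each data point gives a linear system:
  16a - 4b + c = -53
  9a - 3b + c = -32
  16a + 4b + c = -53
Solving the system yields a = -3, b = 0, c = -5.
So h(n) = -3n^2 - 5.
Then h(-7) = -152.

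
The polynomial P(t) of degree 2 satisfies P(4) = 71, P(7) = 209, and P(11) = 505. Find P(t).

Write P(t) = at^2 + bt + c. Substituting each data point gives a linear system:
  16a + 4b + c = 71
  49a + 7b + c = 209
  121a + 11b + c = 505
Solving the system yields a = 4, b = 2, c = -1.
So P(t) = 4t^2 + 2t - 1.
Check: P(4) = 71. ✓

P(t) = 4t^2 + 2t - 1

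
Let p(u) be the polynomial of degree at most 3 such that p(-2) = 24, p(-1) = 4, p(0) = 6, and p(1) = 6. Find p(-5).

456

Using the Lagrange interpolation formula with nodes -2, -1, 0, 1:
  L_0(u) = (u + 1)u(u - 1) / -6
  L_1(u) = (u + 2)u(u - 1) / 2
  L_2(u) = (u + 2)(u + 1)(u - 1) / -2
  L_3(u) = (u + 2)(u + 1)u / 6
Then p(u) = 24·L_0(u) + 4·L_1(u) + 6·L_2(u) + 6·L_3(u).
Expanding and collecting terms gives p(u) = -4u³ - u² + 5u + 6.
Evaluating at u = -5: p(-5) = 456.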